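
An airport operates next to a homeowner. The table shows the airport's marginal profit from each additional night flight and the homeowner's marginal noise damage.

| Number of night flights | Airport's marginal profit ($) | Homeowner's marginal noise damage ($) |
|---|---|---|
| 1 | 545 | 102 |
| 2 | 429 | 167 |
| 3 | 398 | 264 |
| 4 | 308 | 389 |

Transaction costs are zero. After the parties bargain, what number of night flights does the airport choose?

3

Bargaining reaches the level where marginal profit last exceeds marginal noise damage.
That holds through level 3 (398 ≥ 264) but not at 4 (308 < 389).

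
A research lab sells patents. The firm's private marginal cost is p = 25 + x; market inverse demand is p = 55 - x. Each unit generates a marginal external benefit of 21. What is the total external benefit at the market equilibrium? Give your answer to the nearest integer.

315

Market equilibrium (private): 25 + x = 55 - x → x_m = 15.0000.
Total external benefit = MEB × x_m = 21 × 15.0000 = 315.0000.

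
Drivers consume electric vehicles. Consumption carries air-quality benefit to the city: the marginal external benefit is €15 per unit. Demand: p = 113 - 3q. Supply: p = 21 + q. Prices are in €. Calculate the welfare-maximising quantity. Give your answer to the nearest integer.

Social marginal benefit = demand + MEB = 128 - 3q.
Set SMB = MC: 128 - 3q = 21 + q → q* = 26.7500.

q* = 27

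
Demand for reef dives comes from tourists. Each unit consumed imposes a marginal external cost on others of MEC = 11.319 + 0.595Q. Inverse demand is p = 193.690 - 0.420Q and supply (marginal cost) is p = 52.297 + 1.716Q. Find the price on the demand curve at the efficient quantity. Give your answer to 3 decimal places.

Social marginal benefit = demand − MEC = 182.371 - 1.015Q.
Set SMB = MC: 182.371 - 1.015Q = 52.297 + 1.716Q → Q* = 47.6287.
Consumer price on the demand curve at Q*: 193.690 − 0.420×47.6287 = 173.6859.

P = 173.686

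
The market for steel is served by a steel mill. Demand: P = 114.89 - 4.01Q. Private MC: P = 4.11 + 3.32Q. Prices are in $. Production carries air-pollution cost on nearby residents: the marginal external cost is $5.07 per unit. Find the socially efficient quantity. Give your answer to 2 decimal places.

Q* = 14.42

Social marginal cost = private MC + MEC = 9.18 + 3.32Q.
Set SMC = demand: 9.18 + 3.32Q = 114.89 - 4.01Q → Q* = 14.4216.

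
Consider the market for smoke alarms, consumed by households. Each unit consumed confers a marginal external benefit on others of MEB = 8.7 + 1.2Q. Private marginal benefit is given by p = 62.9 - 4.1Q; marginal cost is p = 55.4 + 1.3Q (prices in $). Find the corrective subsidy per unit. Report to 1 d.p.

subsidy = $13.3 per unit

Social marginal benefit = demand + MEB = 71.6 - 2.9Q.
Set SMB = MC: 71.6 - 2.9Q = 55.4 + 1.3Q → Q* = 3.8571.
The Pigouvian subsidy equals MEB at Q*: 8.7 + 1.2×3.8571 = 13.3285.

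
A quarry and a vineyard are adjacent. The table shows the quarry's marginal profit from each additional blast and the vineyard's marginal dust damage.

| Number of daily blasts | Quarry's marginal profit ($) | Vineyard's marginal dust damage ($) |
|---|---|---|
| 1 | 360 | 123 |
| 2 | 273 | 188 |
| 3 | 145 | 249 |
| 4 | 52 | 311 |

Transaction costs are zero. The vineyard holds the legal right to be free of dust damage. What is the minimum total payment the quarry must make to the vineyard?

Efficient level: marginal profit ≥ marginal dust damage through level 2, so k* = 2.
With the vineyard holding the right, the quarry must at least compensate total damage at k*: 123 + 188 = 311.

$311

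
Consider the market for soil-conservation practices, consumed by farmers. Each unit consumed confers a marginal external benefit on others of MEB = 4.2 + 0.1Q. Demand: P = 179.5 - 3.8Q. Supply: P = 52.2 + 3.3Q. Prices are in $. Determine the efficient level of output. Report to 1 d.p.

Social marginal benefit = demand + MEB = 183.7 - 3.7Q.
Set SMB = MC: 183.7 - 3.7Q = 52.2 + 3.3Q → Q* = 18.7857.

Q* = 18.8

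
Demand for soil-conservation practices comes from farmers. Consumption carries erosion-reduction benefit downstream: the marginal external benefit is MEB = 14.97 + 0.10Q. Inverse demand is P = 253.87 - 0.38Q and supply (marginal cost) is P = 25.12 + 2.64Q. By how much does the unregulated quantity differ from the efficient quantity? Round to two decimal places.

7.72 units

Market equilibrium (private): 25.12 + 2.64Q = 253.87 - 0.38Q → Q_m = 75.7450.
Social marginal benefit = demand + MEB = 268.84 - 0.28Q.
Set SMB = MC: 268.84 - 0.28Q = 25.12 + 2.64Q → Q* = 83.4658.
Gap = |75.7450 − 83.4658| = 7.7208.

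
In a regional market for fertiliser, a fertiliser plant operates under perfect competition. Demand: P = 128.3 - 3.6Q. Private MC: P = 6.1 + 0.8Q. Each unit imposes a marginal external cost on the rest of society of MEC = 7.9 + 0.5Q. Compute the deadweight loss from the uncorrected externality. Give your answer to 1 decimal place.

Market equilibrium (private): 6.1 + 0.8Q = 128.3 - 3.6Q → Q_m = 27.7727.
Social marginal cost = private MC + MEC = 14.0 + 1.3Q.
Set SMC = demand: 14.0 + 1.3Q = 128.3 - 3.6Q → Q* = 23.3265.
Between Q* and Q_m the wedge SMC − demand runs linearly from 0 to MEC(Q_m), so the loss is a triangle.
DWL = ½ × 4.4462 × 21.7864 = 48.4333.

DWL = 48.4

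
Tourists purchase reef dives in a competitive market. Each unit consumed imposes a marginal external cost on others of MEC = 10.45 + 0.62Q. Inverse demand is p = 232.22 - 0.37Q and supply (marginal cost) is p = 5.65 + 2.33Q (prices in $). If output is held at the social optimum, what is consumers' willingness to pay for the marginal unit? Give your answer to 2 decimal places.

P = $208.13

Social marginal benefit = demand − MEC = 221.77 - 0.99Q.
Set SMB = MC: 221.77 - 0.99Q = 5.65 + 2.33Q → Q* = 65.0964.
Consumer price on the demand curve at Q*: 232.22 − 0.37×65.0964 = 208.1343.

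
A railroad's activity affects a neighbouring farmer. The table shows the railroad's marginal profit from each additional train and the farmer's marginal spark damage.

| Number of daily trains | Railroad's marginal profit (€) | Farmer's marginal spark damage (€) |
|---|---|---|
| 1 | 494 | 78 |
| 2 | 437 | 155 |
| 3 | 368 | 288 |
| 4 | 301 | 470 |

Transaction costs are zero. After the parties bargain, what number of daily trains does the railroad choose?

Bargaining reaches the level where marginal profit last exceeds marginal spark damage.
That holds through level 3 (368 ≥ 288) but not at 4 (301 < 470).

3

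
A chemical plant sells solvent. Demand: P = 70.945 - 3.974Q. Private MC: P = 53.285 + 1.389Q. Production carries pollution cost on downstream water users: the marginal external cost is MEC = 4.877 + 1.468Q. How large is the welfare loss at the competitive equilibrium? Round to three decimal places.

Market equilibrium (private): 53.285 + 1.389Q = 70.945 - 3.974Q → Q_m = 3.2929.
Social marginal cost = private MC + MEC = 58.162 + 2.857Q.
Set SMC = demand: 58.162 + 2.857Q = 70.945 - 3.974Q → Q* = 1.8713.
Between Q* and Q_m the wedge SMC − demand runs linearly from 0 to MEC(Q_m), so the loss is a triangle.
DWL = ½ × 1.4216 × 9.7110 = 6.9026.

DWL = 6.903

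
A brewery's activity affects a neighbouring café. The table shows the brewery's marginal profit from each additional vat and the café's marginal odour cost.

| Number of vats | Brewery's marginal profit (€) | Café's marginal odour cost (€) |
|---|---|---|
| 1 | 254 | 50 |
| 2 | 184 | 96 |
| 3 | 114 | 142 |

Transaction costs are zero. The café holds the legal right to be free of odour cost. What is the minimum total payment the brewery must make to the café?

€146

Efficient level: marginal profit ≥ marginal odour cost through level 2, so k* = 2.
With the café holding the right, the brewery must at least compensate total damage at k*: 50 + 96 = 146.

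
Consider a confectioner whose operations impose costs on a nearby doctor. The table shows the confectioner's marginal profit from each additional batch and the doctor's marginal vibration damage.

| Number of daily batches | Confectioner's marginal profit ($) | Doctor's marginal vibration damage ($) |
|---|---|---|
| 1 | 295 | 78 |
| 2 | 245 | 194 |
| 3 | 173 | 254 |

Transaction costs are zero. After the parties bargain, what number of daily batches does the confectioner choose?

2

Bargaining reaches the level where marginal profit last exceeds marginal vibration damage.
That holds through level 2 (245 ≥ 194) but not at 3 (173 < 254).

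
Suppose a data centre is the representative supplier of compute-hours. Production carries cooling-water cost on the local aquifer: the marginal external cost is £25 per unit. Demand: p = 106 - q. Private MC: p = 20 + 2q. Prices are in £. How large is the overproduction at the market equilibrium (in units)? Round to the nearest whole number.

Market equilibrium (private): 20 + 2q = 106 - q → q_m = 28.6667.
Social marginal cost = private MC + MEC = 45 + 2q.
Set SMC = demand: 45 + 2q = 106 - q → q* = 20.3333.
Gap = |28.6667 − 20.3333| = 8.3334.

8 units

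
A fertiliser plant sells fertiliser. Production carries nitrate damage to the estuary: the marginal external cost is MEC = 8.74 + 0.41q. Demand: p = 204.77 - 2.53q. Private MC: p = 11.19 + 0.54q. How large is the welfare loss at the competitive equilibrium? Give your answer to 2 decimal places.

DWL = 171.93

Market equilibrium (private): 11.19 + 0.54q = 204.77 - 2.53q → q_m = 63.0554.
Social marginal cost = private MC + MEC = 19.93 + 0.95q.
Set SMC = demand: 19.93 + 0.95q = 204.77 - 2.53q → q* = 53.1149.
The welfare-loss triangle has base |q_m − q*| and height MEC(q_m) (the vertical gap between SMC and demand is zero at q* and MEC at q_m).
DWL = ½ × 9.9405 × 34.5927 = 171.9344.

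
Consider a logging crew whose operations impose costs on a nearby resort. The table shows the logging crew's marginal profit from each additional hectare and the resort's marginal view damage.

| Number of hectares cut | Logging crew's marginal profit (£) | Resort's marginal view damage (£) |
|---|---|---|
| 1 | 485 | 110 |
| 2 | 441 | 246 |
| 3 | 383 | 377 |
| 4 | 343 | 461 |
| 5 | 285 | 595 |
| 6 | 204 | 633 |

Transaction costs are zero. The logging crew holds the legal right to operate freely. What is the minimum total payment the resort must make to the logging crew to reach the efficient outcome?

Left alone the logging crew would choose level 6 (marginal profit stays positive).
Efficient level: k* = 3 (marginal profit ≥ marginal view damage through 3).
The resort must at least cover the logging crew's forgone profit from cutting 6→3: 343 + 285 + 204 = 832.

£832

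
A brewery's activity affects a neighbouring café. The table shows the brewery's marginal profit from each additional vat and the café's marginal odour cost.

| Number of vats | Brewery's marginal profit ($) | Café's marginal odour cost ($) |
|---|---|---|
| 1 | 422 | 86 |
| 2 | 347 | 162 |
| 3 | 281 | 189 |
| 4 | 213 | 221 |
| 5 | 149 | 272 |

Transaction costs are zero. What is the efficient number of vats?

3

Bargaining reaches the level where marginal profit last exceeds marginal odour cost.
That holds through level 3 (281 ≥ 189) but not at 4 (213 < 221).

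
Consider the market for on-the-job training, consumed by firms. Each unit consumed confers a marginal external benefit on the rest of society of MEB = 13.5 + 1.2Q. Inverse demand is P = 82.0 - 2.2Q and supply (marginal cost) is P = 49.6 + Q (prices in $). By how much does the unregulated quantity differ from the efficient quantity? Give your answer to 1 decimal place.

Market equilibrium (private): 49.6 + Q = 82.0 - 2.2Q → Q_m = 10.1250.
Social marginal benefit = demand + MEB = 95.5 - Q.
Set SMB = MC: 95.5 - Q = 49.6 + Q → Q* = 22.9500.
Gap = |10.1250 − 22.9500| = 12.8250.

12.8 units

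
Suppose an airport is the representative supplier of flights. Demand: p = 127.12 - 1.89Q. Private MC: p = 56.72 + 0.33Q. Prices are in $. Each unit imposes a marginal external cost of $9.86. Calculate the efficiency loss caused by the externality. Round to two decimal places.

DWL = $21.90

Market equilibrium (private): 56.72 + 0.33Q = 127.12 - 1.89Q → Q_m = 31.7117.
Social marginal cost = private MC + MEC = 66.58 + 0.33Q.
Set SMC = demand: 66.58 + 0.33Q = 127.12 - 1.89Q → Q* = 27.2703.
The welfare-loss triangle has base |Q_m − Q*| and height MEC(Q_m) (the vertical gap between SMC and demand is zero at Q* and MEC at Q_m).
DWL = ½ × 4.4414 × 9.8600 = 21.8961.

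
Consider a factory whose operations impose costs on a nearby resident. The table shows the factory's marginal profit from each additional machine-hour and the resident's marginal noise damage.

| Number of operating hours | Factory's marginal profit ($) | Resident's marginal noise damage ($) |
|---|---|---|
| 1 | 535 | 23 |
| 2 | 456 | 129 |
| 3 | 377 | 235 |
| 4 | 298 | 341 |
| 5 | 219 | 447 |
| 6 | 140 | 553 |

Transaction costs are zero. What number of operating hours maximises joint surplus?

3

Bargaining reaches the level where marginal profit last exceeds marginal noise damage.
That holds through level 3 (377 ≥ 235) but not at 4 (298 < 341).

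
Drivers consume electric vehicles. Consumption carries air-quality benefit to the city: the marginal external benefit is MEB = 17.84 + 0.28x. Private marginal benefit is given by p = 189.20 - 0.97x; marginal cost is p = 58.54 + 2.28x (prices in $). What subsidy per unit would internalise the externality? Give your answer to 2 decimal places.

Social marginal benefit = demand + MEB = 207.04 - 0.69x.
Set SMB = MC: 207.04 - 0.69x = 58.54 + 2.28x → x* = 50.0000.
The Pigouvian subsidy equals MEB at x*: 17.84 + 0.28×50.0000 = 31.8400.

subsidy = $31.84 per unit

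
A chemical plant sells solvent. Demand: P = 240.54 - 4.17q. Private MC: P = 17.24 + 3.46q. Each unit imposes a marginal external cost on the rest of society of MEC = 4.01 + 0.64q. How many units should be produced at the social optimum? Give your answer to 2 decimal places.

q* = 26.52

Social marginal cost = private MC + MEC = 21.25 + 4.10q.
Set SMC = demand: 21.25 + 4.10q = 240.54 - 4.17q → q* = 26.5163.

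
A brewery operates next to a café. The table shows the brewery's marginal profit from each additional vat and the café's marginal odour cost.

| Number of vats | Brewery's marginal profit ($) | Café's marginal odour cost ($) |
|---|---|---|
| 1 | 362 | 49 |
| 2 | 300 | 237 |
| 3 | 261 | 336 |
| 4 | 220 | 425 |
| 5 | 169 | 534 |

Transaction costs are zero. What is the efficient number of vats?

2

Bargaining reaches the level where marginal profit last exceeds marginal odour cost.
That holds through level 2 (300 ≥ 237) but not at 3 (261 < 336).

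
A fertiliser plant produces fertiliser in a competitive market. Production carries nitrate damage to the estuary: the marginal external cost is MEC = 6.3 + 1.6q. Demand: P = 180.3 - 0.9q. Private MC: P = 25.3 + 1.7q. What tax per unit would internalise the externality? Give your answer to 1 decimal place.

tax = 62.9 per unit

Social marginal cost = private MC + MEC = 31.6 + 3.3q.
Set SMC = demand: 31.6 + 3.3q = 180.3 - 0.9q → q* = 35.4048.
The Pigouvian tax equals MEC at q*: 6.3 + 1.6×35.4048 = 62.9477.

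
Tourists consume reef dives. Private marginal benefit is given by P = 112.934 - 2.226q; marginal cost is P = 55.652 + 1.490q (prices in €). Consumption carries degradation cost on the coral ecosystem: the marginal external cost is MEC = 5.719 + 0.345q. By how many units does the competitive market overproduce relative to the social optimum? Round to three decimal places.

2.718 units

Market equilibrium (private): 55.652 + 1.490q = 112.934 - 2.226q → q_m = 15.4150.
Social marginal benefit = demand − MEC = 107.215 - 2.571q.
Set SMB = MC: 107.215 - 2.571q = 55.652 + 1.490q → q* = 12.6971.
Gap = |15.4150 − 12.6971| = 2.7179.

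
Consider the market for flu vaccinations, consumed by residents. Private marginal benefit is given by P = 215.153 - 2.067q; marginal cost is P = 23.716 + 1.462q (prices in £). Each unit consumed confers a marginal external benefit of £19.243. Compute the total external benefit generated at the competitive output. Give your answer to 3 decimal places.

Market equilibrium (private): 23.716 + 1.462q = 215.153 - 2.067q → q_m = 54.2468.
Total external benefit = MEB × q_m = 19.243 × 54.2468 = 1043.8712.

£1043.871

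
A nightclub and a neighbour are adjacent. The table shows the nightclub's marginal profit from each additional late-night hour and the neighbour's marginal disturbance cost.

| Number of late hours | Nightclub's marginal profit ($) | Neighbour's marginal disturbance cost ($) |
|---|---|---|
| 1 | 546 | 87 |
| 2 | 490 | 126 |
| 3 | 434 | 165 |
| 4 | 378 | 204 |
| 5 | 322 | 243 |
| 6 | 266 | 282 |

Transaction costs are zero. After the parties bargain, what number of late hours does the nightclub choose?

5

Bargaining reaches the level where marginal profit last exceeds marginal disturbance cost.
That holds through level 5 (322 ≥ 243) but not at 6 (266 < 282).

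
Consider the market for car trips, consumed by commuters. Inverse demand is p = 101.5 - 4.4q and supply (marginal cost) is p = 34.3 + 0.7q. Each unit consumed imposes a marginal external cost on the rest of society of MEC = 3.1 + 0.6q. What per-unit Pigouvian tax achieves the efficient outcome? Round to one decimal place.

tax = 9.8 per unit

Social marginal benefit = demand − MEC = 98.4 - 5.0q.
Set SMB = MC: 98.4 - 5.0q = 34.3 + 0.7q → q* = 11.2456.
The Pigouvian tax equals MEC at q*: 3.1 + 0.6×11.2456 = 9.8474.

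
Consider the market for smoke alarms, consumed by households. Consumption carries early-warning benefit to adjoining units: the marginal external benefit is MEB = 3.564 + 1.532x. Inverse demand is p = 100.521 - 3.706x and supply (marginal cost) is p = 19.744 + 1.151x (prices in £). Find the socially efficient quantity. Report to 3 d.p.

x* = 25.366

Social marginal benefit = demand + MEB = 104.085 - 2.174x.
Set SMB = MC: 104.085 - 2.174x = 19.744 + 1.151x → x* = 25.3657.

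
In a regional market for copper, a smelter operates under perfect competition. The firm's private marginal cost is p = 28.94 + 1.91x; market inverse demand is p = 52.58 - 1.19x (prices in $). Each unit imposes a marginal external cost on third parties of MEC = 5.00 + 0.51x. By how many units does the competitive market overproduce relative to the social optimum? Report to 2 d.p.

2.46 units

Market equilibrium (private): 28.94 + 1.91x = 52.58 - 1.19x → x_m = 7.6258.
Social marginal cost = private MC + MEC = 33.94 + 2.42x.
Set SMC = demand: 33.94 + 2.42x = 52.58 - 1.19x → x* = 5.1634.
Gap = |7.6258 − 5.1634| = 2.4624.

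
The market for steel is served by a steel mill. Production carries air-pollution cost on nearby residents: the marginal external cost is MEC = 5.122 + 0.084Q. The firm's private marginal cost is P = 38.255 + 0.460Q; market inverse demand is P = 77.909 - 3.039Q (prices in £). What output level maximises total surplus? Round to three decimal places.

Q* = 9.638

Social marginal cost = private MC + MEC = 43.377 + 0.544Q.
Set SMC = demand: 43.377 + 0.544Q = 77.909 - 3.039Q → Q* = 9.6377.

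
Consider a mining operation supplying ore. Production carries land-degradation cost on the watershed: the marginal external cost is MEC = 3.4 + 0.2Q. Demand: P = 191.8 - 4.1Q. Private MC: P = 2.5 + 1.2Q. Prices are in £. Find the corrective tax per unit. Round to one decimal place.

Social marginal cost = private MC + MEC = 5.9 + 1.4Q.
Set SMC = demand: 5.9 + 1.4Q = 191.8 - 4.1Q → Q* = 33.8000.
The Pigouvian tax equals MEC at Q*: 3.4 + 0.2×33.8000 = 10.1600.

tax = £10.2 per unit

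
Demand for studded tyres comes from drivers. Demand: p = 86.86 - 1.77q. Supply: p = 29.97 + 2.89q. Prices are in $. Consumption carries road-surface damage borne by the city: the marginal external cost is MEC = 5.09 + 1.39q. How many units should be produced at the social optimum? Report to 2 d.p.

Social marginal benefit = demand − MEC = 81.77 - 3.16q.
Set SMB = MC: 81.77 - 3.16q = 29.97 + 2.89q → q* = 8.5620.

q* = 8.56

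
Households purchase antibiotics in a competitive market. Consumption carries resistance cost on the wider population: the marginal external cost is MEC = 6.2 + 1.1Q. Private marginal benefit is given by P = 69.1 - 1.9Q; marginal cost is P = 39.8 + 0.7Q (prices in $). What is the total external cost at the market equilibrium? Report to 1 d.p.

$139.7

Market equilibrium (private): 39.8 + 0.7Q = 69.1 - 1.9Q → Q_m = 11.2692.
Total external cost = ∫₀^{Q_m} (6.2 + 1.1Q) dQ = 6.2×11.2692 + ½×1.1×11.2692² = 139.7162.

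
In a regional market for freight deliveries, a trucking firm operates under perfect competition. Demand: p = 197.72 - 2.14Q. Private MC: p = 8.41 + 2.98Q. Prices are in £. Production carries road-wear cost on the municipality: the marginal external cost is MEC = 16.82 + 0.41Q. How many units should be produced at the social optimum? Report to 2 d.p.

Q* = 31.19

Social marginal cost = private MC + MEC = 25.23 + 3.39Q.
Set SMC = demand: 25.23 + 3.39Q = 197.72 - 2.14Q → Q* = 31.1917.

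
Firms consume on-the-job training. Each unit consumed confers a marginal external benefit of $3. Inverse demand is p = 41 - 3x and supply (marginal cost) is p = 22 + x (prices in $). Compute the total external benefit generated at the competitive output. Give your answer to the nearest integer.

$14

Market equilibrium (private): 22 + x = 41 - 3x → x_m = 4.7500.
Total external benefit = MEB × x_m = 3 × 4.7500 = 14.2500.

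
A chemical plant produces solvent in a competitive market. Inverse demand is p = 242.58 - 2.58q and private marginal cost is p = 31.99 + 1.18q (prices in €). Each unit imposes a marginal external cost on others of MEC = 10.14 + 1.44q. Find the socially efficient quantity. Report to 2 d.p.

Social marginal cost = private MC + MEC = 42.13 + 2.62q.
Set SMC = demand: 42.13 + 2.62q = 242.58 - 2.58q → q* = 38.5481.

q* = 38.55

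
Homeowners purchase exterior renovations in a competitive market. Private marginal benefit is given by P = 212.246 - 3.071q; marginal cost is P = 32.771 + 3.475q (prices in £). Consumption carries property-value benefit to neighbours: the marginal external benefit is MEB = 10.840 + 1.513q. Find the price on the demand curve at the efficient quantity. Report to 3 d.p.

Social marginal benefit = demand + MEB = 223.086 - 1.558q.
Set SMB = MC: 223.086 - 1.558q = 32.771 + 3.475q → q* = 37.8134.
Consumer price on the demand curve at q*: 212.246 − 3.071×37.8134 = 96.1210.

P = £96.121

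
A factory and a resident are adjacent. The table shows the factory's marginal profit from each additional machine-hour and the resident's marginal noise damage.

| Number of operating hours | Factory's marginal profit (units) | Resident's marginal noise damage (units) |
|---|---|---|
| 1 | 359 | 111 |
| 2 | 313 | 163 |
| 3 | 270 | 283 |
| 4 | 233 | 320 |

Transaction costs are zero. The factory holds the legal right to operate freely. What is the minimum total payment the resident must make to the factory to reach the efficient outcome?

Left alone the factory would choose level 4 (marginal profit stays positive).
Efficient level: k* = 2 (marginal profit ≥ marginal noise damage through 2).
The resident must at least cover the factory's forgone profit from cutting 4→2: 270 + 233 = 503.

503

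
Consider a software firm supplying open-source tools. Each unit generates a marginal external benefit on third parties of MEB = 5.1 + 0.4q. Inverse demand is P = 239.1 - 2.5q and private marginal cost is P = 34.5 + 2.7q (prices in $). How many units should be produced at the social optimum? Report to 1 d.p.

q* = 43.7

Social marginal cost = private MC − MEB = 29.4 + 2.3q.
Set SMC = demand: 29.4 + 2.3q = 239.1 - 2.5q → q* = 43.6875.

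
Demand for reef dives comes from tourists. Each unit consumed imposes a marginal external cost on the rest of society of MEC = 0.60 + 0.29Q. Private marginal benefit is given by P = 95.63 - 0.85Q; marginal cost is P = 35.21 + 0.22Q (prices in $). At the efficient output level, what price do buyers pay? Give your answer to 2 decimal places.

Social marginal benefit = demand − MEC = 95.03 - 1.14Q.
Set SMB = MC: 95.03 - 1.14Q = 35.21 + 0.22Q → Q* = 43.9853.
Consumer price on the demand curve at Q*: 95.63 − 0.85×43.9853 = 58.2425.

P = $58.24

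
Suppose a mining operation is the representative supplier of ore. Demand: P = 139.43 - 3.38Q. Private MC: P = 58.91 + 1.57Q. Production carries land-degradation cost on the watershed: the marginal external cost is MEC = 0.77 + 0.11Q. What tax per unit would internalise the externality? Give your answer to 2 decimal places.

Social marginal cost = private MC + MEC = 59.68 + 1.68Q.
Set SMC = demand: 59.68 + 1.68Q = 139.43 - 3.38Q → Q* = 15.7609.
The Pigouvian tax equals MEC at Q*: 0.77 + 0.11×15.7609 = 2.5037.

tax = 2.50 per unit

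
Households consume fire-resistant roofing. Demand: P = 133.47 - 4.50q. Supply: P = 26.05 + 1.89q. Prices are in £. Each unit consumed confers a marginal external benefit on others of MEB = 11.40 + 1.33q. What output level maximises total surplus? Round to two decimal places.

Social marginal benefit = demand + MEB = 144.87 - 3.17q.
Set SMB = MC: 144.87 - 3.17q = 26.05 + 1.89q → q* = 23.4822.

q* = 23.48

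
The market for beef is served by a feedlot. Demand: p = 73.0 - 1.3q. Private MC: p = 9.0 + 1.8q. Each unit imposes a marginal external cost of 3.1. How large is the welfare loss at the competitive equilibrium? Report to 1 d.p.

DWL = 1.6

Market equilibrium (private): 9.0 + 1.8q = 73.0 - 1.3q → q_m = 20.6452.
Social marginal cost = private MC + MEC = 12.1 + 1.8q.
Set SMC = demand: 12.1 + 1.8q = 73.0 - 1.3q → q* = 19.6452.
Between q* and q_m the wedge SMC − demand runs linearly from 0 to MEC(q_m), so the loss is a triangle.
DWL = ½ × 1.0000 × 3.1000 = 1.5500.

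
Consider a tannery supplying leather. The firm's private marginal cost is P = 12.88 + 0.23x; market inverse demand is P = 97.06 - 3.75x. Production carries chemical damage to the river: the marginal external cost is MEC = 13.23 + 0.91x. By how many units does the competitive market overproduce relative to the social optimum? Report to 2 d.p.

Market equilibrium (private): 12.88 + 0.23x = 97.06 - 3.75x → x_m = 21.1508.
Social marginal cost = private MC + MEC = 26.11 + 1.14x.
Set SMC = demand: 26.11 + 1.14x = 97.06 - 3.75x → x* = 14.5092.
Gap = |21.1508 − 14.5092| = 6.6416.

6.64 units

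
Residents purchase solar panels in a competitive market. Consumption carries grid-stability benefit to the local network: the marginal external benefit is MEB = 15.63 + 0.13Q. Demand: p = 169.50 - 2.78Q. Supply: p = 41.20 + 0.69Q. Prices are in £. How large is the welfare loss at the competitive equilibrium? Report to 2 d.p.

DWL = £62.52

Market equilibrium (private): 41.20 + 0.69Q = 169.50 - 2.78Q → Q_m = 36.9741.
Social marginal benefit = demand + MEB = 185.13 - 2.65Q.
Set SMB = MC: 185.13 - 2.65Q = 41.20 + 0.69Q → Q* = 43.0928.
The loss is the area between SMB and MC from Q* to Q_m; with linear curves that's a triangle of height MEB(Q_m).
DWL = ½ × 6.1187 × 20.4366 = 62.5227.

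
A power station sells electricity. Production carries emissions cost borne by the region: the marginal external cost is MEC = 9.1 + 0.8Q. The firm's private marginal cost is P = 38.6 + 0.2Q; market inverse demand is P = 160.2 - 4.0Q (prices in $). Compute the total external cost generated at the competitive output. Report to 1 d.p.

Market equilibrium (private): 38.6 + 0.2Q = 160.2 - 4.0Q → Q_m = 28.9524.
Total external cost = ∫₀^{Q_m} (9.1 + 0.8Q) dQ = 9.1×28.9524 + ½×0.8×28.9524² = 598.7634.

$598.8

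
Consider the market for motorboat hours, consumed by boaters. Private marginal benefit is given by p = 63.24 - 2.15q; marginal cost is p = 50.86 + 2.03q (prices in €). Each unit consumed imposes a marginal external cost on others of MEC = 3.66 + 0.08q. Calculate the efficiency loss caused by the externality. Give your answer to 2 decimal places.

Market equilibrium (private): 50.86 + 2.03q = 63.24 - 2.15q → q_m = 2.9617.
Social marginal benefit = demand − MEC = 59.58 - 2.23q.
Set SMB = MC: 59.58 - 2.23q = 50.86 + 2.03q → q* = 2.0469.
Height of the DWL triangle at q_m is MC(q_m) − SMB(q_m) = MEC(q_m) = 3.8969.
DWL = ½ × 0.9148 × 3.8969 = 1.7824.

DWL = €1.78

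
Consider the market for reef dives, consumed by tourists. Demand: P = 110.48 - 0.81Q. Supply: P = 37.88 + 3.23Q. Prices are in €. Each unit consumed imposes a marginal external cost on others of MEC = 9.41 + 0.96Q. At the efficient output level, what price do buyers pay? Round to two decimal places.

Social marginal benefit = demand − MEC = 101.07 - 1.77Q.
Set SMB = MC: 101.07 - 1.77Q = 37.88 + 3.23Q → Q* = 12.6380.
Consumer price on the demand curve at Q*: 110.48 − 0.81×12.6380 = 100.2432.

P = €100.24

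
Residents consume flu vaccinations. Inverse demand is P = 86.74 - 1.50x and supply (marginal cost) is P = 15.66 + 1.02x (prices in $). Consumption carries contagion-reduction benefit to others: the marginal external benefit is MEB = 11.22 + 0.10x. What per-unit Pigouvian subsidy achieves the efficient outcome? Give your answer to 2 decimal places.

subsidy = $14.62 per unit

Social marginal benefit = demand + MEB = 97.96 - 1.40x.
Set SMB = MC: 97.96 - 1.40x = 15.66 + 1.02x → x* = 34.0083.
The Pigouvian subsidy equals MEB at x*: 11.22 + 0.10×34.0083 = 14.6208.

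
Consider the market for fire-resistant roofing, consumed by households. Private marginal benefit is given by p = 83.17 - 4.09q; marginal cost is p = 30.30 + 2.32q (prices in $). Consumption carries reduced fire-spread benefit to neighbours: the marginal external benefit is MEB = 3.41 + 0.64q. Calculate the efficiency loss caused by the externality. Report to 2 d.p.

DWL = $6.54

Market equilibrium (private): 30.30 + 2.32q = 83.17 - 4.09q → q_m = 8.2480.
Social marginal benefit = demand + MEB = 86.58 - 3.45q.
Set SMB = MC: 86.58 - 3.45q = 30.30 + 2.32q → q* = 9.7539.
Between q* and q_m the wedge SMB − MC runs linearly from 0 to MEB(q_m), so the loss is a triangle.
DWL = ½ × 1.5059 × 8.6888 = 6.5422.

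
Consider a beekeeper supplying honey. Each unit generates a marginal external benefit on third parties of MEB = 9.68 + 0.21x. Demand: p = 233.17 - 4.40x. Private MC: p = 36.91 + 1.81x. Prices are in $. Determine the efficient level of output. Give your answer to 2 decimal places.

x* = 34.32

Social marginal cost = private MC − MEB = 27.23 + 1.60x.
Set SMC = demand: 27.23 + 1.60x = 233.17 - 4.40x → x* = 34.3233.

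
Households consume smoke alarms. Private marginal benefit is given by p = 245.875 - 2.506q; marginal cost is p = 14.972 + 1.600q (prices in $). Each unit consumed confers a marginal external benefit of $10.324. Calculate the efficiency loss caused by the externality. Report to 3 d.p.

DWL = $12.979

Market equilibrium (private): 14.972 + 1.600q = 245.875 - 2.506q → q_m = 56.2355.
Social marginal benefit = demand + MEB = 256.199 - 2.506q.
Set SMB = MC: 256.199 - 2.506q = 14.972 + 1.600q → q* = 58.7499.
The welfare-loss triangle has base |q_m − q*| and height MEB(q_m) (the vertical gap between SMB and MC is zero at q* and MEB at q_m).
DWL = ½ × 2.5144 × 10.3240 = 12.9793.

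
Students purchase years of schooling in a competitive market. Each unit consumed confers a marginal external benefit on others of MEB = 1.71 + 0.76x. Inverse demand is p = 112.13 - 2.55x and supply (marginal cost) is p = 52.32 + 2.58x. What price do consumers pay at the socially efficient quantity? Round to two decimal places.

Social marginal benefit = demand + MEB = 113.84 - 1.79x.
Set SMB = MC: 113.84 - 1.79x = 52.32 + 2.58x → x* = 14.0778.
Consumer price on the demand curve at x*: 112.13 − 2.55×14.0778 = 76.2316.

P = 76.23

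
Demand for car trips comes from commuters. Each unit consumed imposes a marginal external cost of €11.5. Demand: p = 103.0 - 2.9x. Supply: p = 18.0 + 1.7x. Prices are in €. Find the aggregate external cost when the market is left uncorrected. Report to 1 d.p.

Market equilibrium (private): 18.0 + 1.7x = 103.0 - 2.9x → x_m = 18.4783.
Total external cost = MEC × x_m = 11.5 × 18.4783 = 212.5005.

€212.5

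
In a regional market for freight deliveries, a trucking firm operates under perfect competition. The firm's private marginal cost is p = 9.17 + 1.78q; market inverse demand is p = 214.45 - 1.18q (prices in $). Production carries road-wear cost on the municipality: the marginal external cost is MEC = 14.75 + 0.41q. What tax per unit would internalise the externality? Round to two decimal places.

tax = $37.93 per unit

Social marginal cost = private MC + MEC = 23.92 + 2.19q.
Set SMC = demand: 23.92 + 2.19q = 214.45 - 1.18q → q* = 56.5371.
The Pigouvian tax equals MEC at q*: 14.75 + 0.41×56.5371 = 37.9302.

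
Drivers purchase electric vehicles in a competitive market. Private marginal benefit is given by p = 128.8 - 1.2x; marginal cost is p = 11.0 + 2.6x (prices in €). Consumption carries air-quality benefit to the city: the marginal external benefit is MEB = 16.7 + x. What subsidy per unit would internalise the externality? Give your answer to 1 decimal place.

subsidy = €64.7 per unit

Social marginal benefit = demand + MEB = 145.5 - 0.2x.
Set SMB = MC: 145.5 - 0.2x = 11.0 + 2.6x → x* = 48.0357.
The Pigouvian subsidy equals MEB at x*: 16.7 + 1.0×48.0357 = 64.7357.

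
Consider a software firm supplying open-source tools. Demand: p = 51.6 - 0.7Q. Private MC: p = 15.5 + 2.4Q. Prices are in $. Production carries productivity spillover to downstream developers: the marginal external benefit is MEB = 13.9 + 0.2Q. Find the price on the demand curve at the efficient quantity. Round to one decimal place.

P = $39.5

Social marginal cost = private MC − MEB = 1.6 + 2.2Q.
Set SMC = demand: 1.6 + 2.2Q = 51.6 - 0.7Q → Q* = 17.2414.
Consumer price on the demand curve at Q*: 51.6 − 0.7×17.2414 = 39.5310.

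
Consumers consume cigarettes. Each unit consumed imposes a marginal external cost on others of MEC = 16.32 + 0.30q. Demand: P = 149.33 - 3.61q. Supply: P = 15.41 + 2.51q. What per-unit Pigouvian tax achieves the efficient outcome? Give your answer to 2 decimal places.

tax = 21.82 per unit

Social marginal benefit = demand − MEC = 133.01 - 3.91q.
Set SMB = MC: 133.01 - 3.91q = 15.41 + 2.51q → q* = 18.3178.
The Pigouvian tax equals MEC at q*: 16.32 + 0.30×18.3178 = 21.8153.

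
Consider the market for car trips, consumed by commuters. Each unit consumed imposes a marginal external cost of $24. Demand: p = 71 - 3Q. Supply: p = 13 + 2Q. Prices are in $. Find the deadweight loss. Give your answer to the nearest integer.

Market equilibrium (private): 13 + 2Q = 71 - 3Q → Q_m = 11.6000.
Social marginal benefit = demand − MEC = 47 - 3Q.
Set SMB = MC: 47 - 3Q = 13 + 2Q → Q* = 6.8000.
The loss is the area between SMB and MC from Q* to Q_m; with linear curves that's a triangle of height MEC(Q_m).
DWL = ½ × 4.8000 × 24.0000 = 57.6000.

DWL = $58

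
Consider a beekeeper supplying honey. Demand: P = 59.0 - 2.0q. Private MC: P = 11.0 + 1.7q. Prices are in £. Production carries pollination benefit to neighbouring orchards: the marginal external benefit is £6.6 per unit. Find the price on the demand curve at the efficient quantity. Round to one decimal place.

P = £29.5

Social marginal cost = private MC − MEB = 4.4 + 1.7q.
Set SMC = demand: 4.4 + 1.7q = 59.0 - 2.0q → q* = 14.7568.
Consumer price on the demand curve at q*: 59.0 − 2.0×14.7568 = 29.4864.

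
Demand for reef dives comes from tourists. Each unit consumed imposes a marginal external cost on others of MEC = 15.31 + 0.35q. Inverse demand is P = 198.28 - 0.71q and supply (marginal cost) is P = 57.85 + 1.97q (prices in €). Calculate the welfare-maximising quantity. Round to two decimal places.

Social marginal benefit = demand − MEC = 182.97 - 1.06q.
Set SMB = MC: 182.97 - 1.06q = 57.85 + 1.97q → q* = 41.2937.

q* = 41.29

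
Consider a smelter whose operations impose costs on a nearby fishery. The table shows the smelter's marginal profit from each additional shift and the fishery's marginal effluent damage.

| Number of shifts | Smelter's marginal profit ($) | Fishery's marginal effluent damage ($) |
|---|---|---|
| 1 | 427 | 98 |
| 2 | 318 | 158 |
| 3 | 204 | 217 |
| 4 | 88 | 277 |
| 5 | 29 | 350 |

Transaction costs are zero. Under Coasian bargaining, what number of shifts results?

2

Bargaining reaches the level where marginal profit last exceeds marginal effluent damage.
That holds through level 2 (318 ≥ 158) but not at 3 (204 < 217).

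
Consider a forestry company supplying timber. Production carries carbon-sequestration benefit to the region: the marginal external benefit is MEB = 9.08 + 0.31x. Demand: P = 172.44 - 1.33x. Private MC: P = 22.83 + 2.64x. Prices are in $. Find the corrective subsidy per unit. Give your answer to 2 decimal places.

subsidy = $22.52 per unit

Social marginal cost = private MC − MEB = 13.75 + 2.33x.
Set SMC = demand: 13.75 + 2.33x = 172.44 - 1.33x → x* = 43.3579.
The Pigouvian subsidy equals MEB at x*: 9.08 + 0.31×43.3579 = 22.5209.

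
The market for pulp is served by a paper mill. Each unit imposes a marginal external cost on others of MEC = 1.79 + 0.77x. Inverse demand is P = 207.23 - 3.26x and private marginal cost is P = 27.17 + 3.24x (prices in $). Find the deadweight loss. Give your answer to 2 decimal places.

Market equilibrium (private): 27.17 + 3.24x = 207.23 - 3.26x → x_m = 27.7015.
Social marginal cost = private MC + MEC = 28.96 + 4.01x.
Set SMC = demand: 28.96 + 4.01x = 207.23 - 3.26x → x* = 24.5213.
Between x* and x_m the wedge SMC − demand runs linearly from 0 to MEC(x_m), so the loss is a triangle.
DWL = ½ × 3.1802 × 23.1202 = 36.7634.

DWL = $36.76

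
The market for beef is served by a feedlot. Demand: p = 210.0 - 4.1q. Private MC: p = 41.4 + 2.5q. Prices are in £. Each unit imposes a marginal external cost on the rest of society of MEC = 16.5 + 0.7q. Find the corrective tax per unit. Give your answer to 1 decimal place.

tax = £31.1 per unit

Social marginal cost = private MC + MEC = 57.9 + 3.2q.
Set SMC = demand: 57.9 + 3.2q = 210.0 - 4.1q → q* = 20.8356.
The Pigouvian tax equals MEC at q*: 16.5 + 0.7×20.8356 = 31.0849.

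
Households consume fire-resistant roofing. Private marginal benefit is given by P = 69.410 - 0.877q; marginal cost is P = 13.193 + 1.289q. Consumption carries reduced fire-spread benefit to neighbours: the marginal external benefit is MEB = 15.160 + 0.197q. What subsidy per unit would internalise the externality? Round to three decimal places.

subsidy = 22.301 per unit

Social marginal benefit = demand + MEB = 84.570 - 0.680q.
Set SMB = MC: 84.570 - 0.680q = 13.193 + 1.289q → q* = 36.2504.
The Pigouvian subsidy equals MEB at q*: 15.160 + 0.197×36.2504 = 22.3013.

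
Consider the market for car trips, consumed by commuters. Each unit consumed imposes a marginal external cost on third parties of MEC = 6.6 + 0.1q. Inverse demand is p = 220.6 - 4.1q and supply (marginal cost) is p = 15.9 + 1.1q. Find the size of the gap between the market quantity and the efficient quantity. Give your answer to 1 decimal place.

Market equilibrium (private): 15.9 + 1.1q = 220.6 - 4.1q → q_m = 39.3654.
Social marginal benefit = demand − MEC = 214.0 - 4.2q.
Set SMB = MC: 214.0 - 4.2q = 15.9 + 1.1q → q* = 37.3774.
Gap = |39.3654 − 37.3774| = 1.9880.

2.0 units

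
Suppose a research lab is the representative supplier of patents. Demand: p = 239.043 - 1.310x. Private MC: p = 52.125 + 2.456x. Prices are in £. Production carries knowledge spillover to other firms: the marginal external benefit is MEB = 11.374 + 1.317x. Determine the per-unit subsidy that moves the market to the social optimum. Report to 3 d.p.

Social marginal cost = private MC − MEB = 40.751 + 1.139x.
Set SMC = demand: 40.751 + 1.139x = 239.043 - 1.310x → x* = 80.9686.
The Pigouvian subsidy equals MEB at x*: 11.374 + 1.317×80.9686 = 118.0096.

subsidy = £118.010 per unit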